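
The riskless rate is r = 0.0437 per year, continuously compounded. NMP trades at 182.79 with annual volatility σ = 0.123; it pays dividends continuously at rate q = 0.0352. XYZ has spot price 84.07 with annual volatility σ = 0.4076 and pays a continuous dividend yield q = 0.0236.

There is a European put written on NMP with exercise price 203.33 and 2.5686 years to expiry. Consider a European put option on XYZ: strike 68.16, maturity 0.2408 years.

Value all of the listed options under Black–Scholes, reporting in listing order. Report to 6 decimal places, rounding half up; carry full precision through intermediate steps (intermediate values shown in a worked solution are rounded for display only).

price(NMP put K=203.33) = 22.305372
price(XYZ put K=68.16) = 1.083091

[NMP put K=203.33]
σ√T = 0.123·√2.5686 = 0.197130
d₁ = (ln(S/K) + (r−q+σ²/2)T) / (σ√T) = (ln(182.79/203.33) + (0.0437−0.0352+0.123²/2)·2.5686) / 0.197130 = (-0.106492 + 0.041263) / 0.197130 = -0.330893
d₂ = d₁ − σ√T = -0.330893 − 0.197130 = -0.528023
e^{−rT} = 0.893823
e^{−qT} = 0.913552
N(−d₁) = 0.629637,  N(−d₂) = 0.701258
price = K·e^{−rT}·N(−d₂) − S·e^{−qT}·N(−d₁) = 127.447392 − 105.142021 = 22.305372
[XYZ put K=68.16]
σ√T = 0.4076·√0.2408 = 0.200015
d₁ = (ln(S/K) + (r−q+σ²/2)T) / (σ√T) = (ln(84.07/68.16) + (0.0437−0.0236+0.4076²/2)·0.2408) / 0.200015 = (0.209792 + 0.024843) / 0.200015 = 1.173087
d₂ = d₁ − σ√T = 1.173087 − 0.200015 = 0.973072
e^{−rT} = 0.989532
e^{−qT} = 0.994333
N(−d₁) = 0.120380,  N(−d₂) = 0.165259
price = K·e^{−rT}·N(−d₂) − S·e^{−qT}·N(−d₁) = 11.146122 − 10.063031 = 1.083091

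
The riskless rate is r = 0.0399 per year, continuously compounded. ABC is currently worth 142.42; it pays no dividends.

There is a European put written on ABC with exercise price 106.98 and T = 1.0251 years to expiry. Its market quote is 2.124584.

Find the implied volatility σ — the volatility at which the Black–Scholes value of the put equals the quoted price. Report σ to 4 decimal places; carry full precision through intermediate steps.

At σ = 0.2810 the Black–Scholes value reproduces the quote:
σ√T = 0.281·√1.0251 = 0.284505
d₁ = (ln(S/K) + (r+σ²/2)T) / (σ√T) = (ln(142.42/106.98) + (0.0399+0.281²/2)·1.0251) / 0.284505 = (0.286139 + 0.081373) / 0.284505 = 1.291759
d₂ = d₁ − σ√T = 1.291759 − 0.284505 = 1.007254
e^{−rT} = 0.959924
N(−d₁) = 0.098220,  N(−d₂) = 0.156906
V = K·e^{−rT}·N(−d₂) − S·N(−d₁) = 16.113122 − 13.988537 = 2.124584 (the observed quote) — the price is monotone increasing in volatility, hence this σ is the only solution

sigma = 0.2810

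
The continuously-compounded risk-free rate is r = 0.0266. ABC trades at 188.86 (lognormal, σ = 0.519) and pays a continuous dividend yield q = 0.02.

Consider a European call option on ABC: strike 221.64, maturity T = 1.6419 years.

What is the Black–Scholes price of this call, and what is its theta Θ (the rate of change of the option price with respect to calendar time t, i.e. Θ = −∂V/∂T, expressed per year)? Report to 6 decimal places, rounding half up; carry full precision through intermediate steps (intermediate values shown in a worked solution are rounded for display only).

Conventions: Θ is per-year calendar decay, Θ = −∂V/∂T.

price = 37.974102
Θ = -14.324493

σ√T = 0.519·√1.6419 = 0.665029
d₁ = (ln(S/K) + (r−q+σ²/2)T) / (σ√T) = (ln(188.86/221.64) + (0.0266−0.02+0.519²/2)·1.6419) / 0.665029 = (-0.160048 + 0.231968) / 0.665029 = 0.108146
d₂ = d₁ − σ√T = 0.108146 − 0.665029 = -0.556884
e^{−rT} = 0.957265
e^{−qT} = 0.967695
N(d₁) = 0.543060,  N(d₂) = 0.288803
Call price V = S·e^{−qT}·N(d₁) − K·e^{−rT}·N(d₂) = 99.249053 − 61.274952 = 37.974102
φ(d₁) = (1/√(2π))·e^{−d₁²/2} = 0.396616
Θ = −S·e^{−qT}·φ(d₁)·σ/(2√T) + q·S·e^{−qT}·N(d₁) − r·K·e^{−rT}·N(d₂) = −14.679561 + 1.984981 − 1.629914 = -14.324493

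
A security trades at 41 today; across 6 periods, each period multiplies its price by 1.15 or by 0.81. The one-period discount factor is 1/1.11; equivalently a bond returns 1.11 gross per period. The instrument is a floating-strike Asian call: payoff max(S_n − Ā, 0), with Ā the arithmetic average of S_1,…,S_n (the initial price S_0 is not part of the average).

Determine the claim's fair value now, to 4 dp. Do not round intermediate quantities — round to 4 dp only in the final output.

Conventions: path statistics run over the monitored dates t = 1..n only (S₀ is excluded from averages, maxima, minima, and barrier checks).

price = 9.0761

Under the martingale measure an up-move has probability p* = 0.8824; value the claim as the probability-weighted average of per-path payoffs, discounted 6 periods at R = 1.11.
Enumerate all 2^6 = 64 price paths (U = up ×1.15, D = down ×0.81); each path with k up-moves has probability p*^k·(1−p*)^(6−k).
DDDDDD: Ā=20.9040, payoff=0.0000, prob=0.000003
UDDDDD: Ā=29.6785, payoff=0.0000, prob=0.000020
DUDDDD: Ā=27.3551, payoff=0.0000, prob=0.000020
UUDDDD: Ā=38.8375, payoff=0.0000, prob=0.000149
DDUDDD: Ā=25.4732, payoff=0.0000, prob=0.000020
UDUDDD: Ā=36.1657, payoff=0.0000, prob=0.000149
DUUDDD: Ā=33.8424, payoff=0.0000, prob=0.000149
UUUDDD: Ā=48.0478, payoff=0.0000, prob=0.001119
DDDUDD: Ā=23.9489, payoff=0.0000, prob=0.000020
UDDUDD: Ā=34.0015, payoff=0.0000, prob=0.000149
DUDUDD: Ā=31.6782, payoff=0.0000, prob=0.000149
UUDUDD: Ā=44.9752, payoff=0.0000, prob=0.001119
DDUUDD: Ā=29.7963, payoff=0.0000, prob=0.000149
UDUUDD: Ā=42.3034, payoff=0.0000, prob=0.001119
DUUUDD: Ā=39.9800, payoff=0.0000, prob=0.001119
UUUUDD: Ā=56.7618, payoff=0.0000, prob=0.008389
DDDDUD: Ā=22.7142, payoff=0.0000, prob=0.000020
UDDDUD: Ā=32.2485, payoff=0.0000, prob=0.000149
DUDDUD: Ā=29.9252, payoff=0.0000, prob=0.000149
UUDDUD: Ā=42.4864, payoff=0.0000, prob=0.001119
DDUDUD: Ā=28.0433, payoff=0.0000, prob=0.000149
UDUDUD: Ā=39.8145, payoff=0.0000, prob=0.001119
DUUDUD: Ā=37.4912, payoff=0.0000, prob=0.001119
UUUDUD: Ā=53.2283, payoff=0.0000, prob=0.008389
DDDUUD: Ā=26.5189, payoff=0.0000, prob=0.000149
UDDUUD: Ā=37.6504, payoff=0.0000, prob=0.001119
DUDUUD: Ā=35.3270, payoff=0.0000, prob=0.001119
UUDUUD: Ā=50.1557, payoff=0.0000, prob=0.008389
DDUUUD: Ā=33.4451, payoff=0.0000, prob=0.001119
UDUUUD: Ā=47.4838, payoff=0.0000, prob=0.008389
DUUUUD: Ā=45.1605, payoff=1.8880, prob=0.008389
UUUUUD: Ā=64.1167, payoff=2.6804, prob=0.062921
DDDDDU: Ā=21.7141, payoff=0.0000, prob=0.000020
UDDDDU: Ā=30.8286, payoff=0.0000, prob=0.000149
DUDDDU: Ā=28.5053, payoff=0.0000, prob=0.000149
UUDDDU: Ā=40.4704, payoff=0.0000, prob=0.001119
DDUDDU: Ā=26.6234, payoff=0.0000, prob=0.000149
UDUDDU: Ā=37.7986, payoff=0.0000, prob=0.001119
DUUDDU: Ā=35.4753, payoff=0.0000, prob=0.001119
UUUDDU: Ā=50.3661, payoff=0.0000, prob=0.008389
DDDUDU: Ā=25.0990, payoff=0.0000, prob=0.000149
UDDUDU: Ā=35.6344, payoff=0.0000, prob=0.001119
DUDUDU: Ā=33.3111, payoff=0.0000, prob=0.001119
UUDUDU: Ā=47.2935, payoff=0.0000, prob=0.008389
DDUUDU: Ā=31.4292, payoff=1.7093, prob=0.001119
UDUUDU: Ā=44.6217, payoff=2.4268, prob=0.008389
DUUUDU: Ā=42.2984, payoff=4.7501, prob=0.008389
UUUUDU: Ā=60.0532, payoff=6.7440, prob=0.062921
DDDDUU: Ā=23.8643, payoff=0.0000, prob=0.000149
UDDDUU: Ā=33.8814, payoff=0.0000, prob=0.001119
DUDDUU: Ā=31.5581, payoff=1.5804, prob=0.001119
UUDDUU: Ā=44.8047, payoff=2.2437, prob=0.008389
DDUDUU: Ā=29.6762, payoff=3.4623, prob=0.001119
UDUDUU: Ā=42.1329, payoff=4.9156, prob=0.008389
DUUDUU: Ā=39.8095, payoff=7.2389, prob=0.008389
UUUDUU: Ā=56.5197, payoff=10.2775, prob=0.062921
DDDUUU: Ā=28.1519, payoff=4.9866, prob=0.001119
UDDUUU: Ā=39.9687, payoff=7.0798, prob=0.008389
DUDUUU: Ā=37.6454, payoff=9.4031, prob=0.008389
UUDUUU: Ā=53.4471, payoff=13.3501, prob=0.062921
DDUUUU: Ā=35.7635, payoff=11.2850, prob=0.008389
UDUUUU: Ā=50.7753, payoff=16.0219, prob=0.062921
DUUUUU: Ā=48.4519, payoff=18.3452, prob=0.062921
UUUUUU: Ā=68.7898, payoff=26.0457, prob=0.471904
Price = Σ prob·payoff / R^6 = 16.976051 / 1.870415 = 9.0761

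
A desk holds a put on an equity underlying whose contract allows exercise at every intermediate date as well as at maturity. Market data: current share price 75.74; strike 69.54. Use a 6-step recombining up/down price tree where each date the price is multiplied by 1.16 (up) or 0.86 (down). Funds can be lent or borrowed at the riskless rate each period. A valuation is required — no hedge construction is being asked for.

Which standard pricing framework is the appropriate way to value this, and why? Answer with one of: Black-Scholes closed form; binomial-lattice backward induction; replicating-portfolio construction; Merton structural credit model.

framework: binomial-lattice backward induction

Key observation: an American put (K = 69.54, S₀ = 75.74) on a 6-date tree has no closed form — the optimal stopping decision is embedded and must be resolved recursively from expiry.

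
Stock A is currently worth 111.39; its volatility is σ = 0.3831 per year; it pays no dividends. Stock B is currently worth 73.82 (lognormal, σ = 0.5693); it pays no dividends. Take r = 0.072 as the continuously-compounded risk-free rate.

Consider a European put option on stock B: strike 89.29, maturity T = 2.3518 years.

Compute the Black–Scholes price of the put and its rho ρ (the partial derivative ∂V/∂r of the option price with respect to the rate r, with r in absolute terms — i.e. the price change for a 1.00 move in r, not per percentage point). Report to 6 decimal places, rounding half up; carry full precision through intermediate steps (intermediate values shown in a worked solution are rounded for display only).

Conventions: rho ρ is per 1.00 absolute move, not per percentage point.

price = 25.968606
ρ = -120.094561

σ√T = 0.5693·√2.3518 = 0.873055
d₁ = (ln(S/K) + (r+σ²/2)T) / (σ√T) = (ln(73.82/89.29) + (0.072+0.5693²/2)·2.3518) / 0.873055 = (-0.190260 + 0.550442) / 0.873055 = 0.412554
d₂ = d₁ − σ√T = 0.412554 − 0.873055 = -0.460501
e^{−rT} = 0.844231
N(−d₁) = 0.339967,  N(−d₂) = 0.677422
Put price V = K·e^{−rT}·N(−d₂) − S·N(−d₁) = 51.064955 − 25.096349 = 25.968606
ρ = −K·T·e^{−rT}·N(−d₂) = -120.094561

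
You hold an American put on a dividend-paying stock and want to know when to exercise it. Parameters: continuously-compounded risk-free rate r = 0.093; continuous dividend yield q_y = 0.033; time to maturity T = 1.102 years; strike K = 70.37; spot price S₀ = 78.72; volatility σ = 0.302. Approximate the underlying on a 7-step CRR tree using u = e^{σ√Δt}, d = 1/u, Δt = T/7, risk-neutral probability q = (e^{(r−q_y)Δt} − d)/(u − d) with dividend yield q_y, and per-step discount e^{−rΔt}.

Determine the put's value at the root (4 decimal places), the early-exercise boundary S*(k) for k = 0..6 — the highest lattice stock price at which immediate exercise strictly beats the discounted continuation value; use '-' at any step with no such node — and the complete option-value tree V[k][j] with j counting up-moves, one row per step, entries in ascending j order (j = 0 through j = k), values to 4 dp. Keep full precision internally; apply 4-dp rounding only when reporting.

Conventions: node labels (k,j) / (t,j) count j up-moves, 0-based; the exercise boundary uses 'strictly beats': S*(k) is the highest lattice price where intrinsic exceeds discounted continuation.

price = 4.1219
boundary = - - - 54.9499 48.7447 54.9499 61.9450
tree:
4.1219
6.6184 1.8386
10.3014 3.2655 0.5187
15.4201 5.6733 1.0427 0.0294
21.6253 9.5628 2.0943 0.0609 0.0000
27.1298 15.4201 4.2026 0.1260 0.0000 0.0000
32.0127 21.6253 8.4250 0.2607 0.0000 0.0000 0.0000
36.3442 27.1298 15.4201 0.5394 0.0000 0.0000 0.0000 0.0000

Δt=0.15743  u=1.12730  d=0.88708  q=0.50959  discount=0.98547
step 7 (expiry): payoffs max(K−S,0) = 36.3442 27.1298 15.4201 0.5394 0.0000 0.0000 0.0000 0.0000
step 6: (k=6,j=0): S=38.3573, K−S=32.0127, hold=31.1887 ⇒ V=32.0127 exercise | (k=6,j=1): S=48.7447, K−S=21.6253, hold=20.8551 ⇒ V=21.6253 exercise | (k=6,j=2): S=61.9450, K−S=8.4250, hold=7.7232 ⇒ V=8.4250 exercise | (k=6,j=3): S=78.7200, K−S=0.0000, hold=0.2607 ⇒ V=0.2607 continue | (k=6,j=4): S=100.0378, K−S=0.0000, hold=0.0000 ⇒ V=0.0000 continue | (k=6,j=5): S=127.1285, K−S=0.0000, hold=0.0000 ⇒ V=0.0000 continue | (k=6,j=6): S=161.5556, K−S=0.0000, hold=0.0000 ⇒ V=0.0000 continue  boundary S*=61.9450
step 5: (k=5,j=0): S=43.2402, K−S=27.1298, hold=26.3311 ⇒ V=27.1298 exercise | (k=5,j=1): S=54.9499, K−S=15.4201, hold=14.6821 ⇒ V=15.4201 exercise | (k=5,j=2): S=69.8306, K−S=0.5394, hold=4.2026 ⇒ V=4.2026 continue | (k=5,j=3): S=88.7411, K−S=0.0000, hold=0.1260 ⇒ V=0.1260 continue | (k=5,j=4): S=112.7726, K−S=0.0000, hold=0.0000 ⇒ V=0.0000 continue | (k=5,j=5): S=143.3120, K−S=0.0000, hold=0.0000 ⇒ V=0.0000 continue  boundary S*=54.9499
step 4: (k=4,j=0): S=48.7447, K−S=21.6253, hold=20.8551 ⇒ V=21.6253 exercise | (k=4,j=1): S=61.9450, K−S=8.4250, hold=9.5628 ⇒ V=9.5628 continue | (k=4,j=2): S=78.7200, K−S=0.0000, hold=2.0943 ⇒ V=2.0943 continue | (k=4,j=3): S=100.0378, K−S=0.0000, hold=0.0609 ⇒ V=0.0609 continue | (k=4,j=4): S=127.1285, K−S=0.0000, hold=0.0000 ⇒ V=0.0000 continue  boundary S*=48.7447
step 3: (k=3,j=0): S=54.9499, K−S=15.4201, hold=15.2535 ⇒ V=15.4201 exercise | (k=3,j=1): S=69.8306, K−S=0.5394, hold=5.6733 ⇒ V=5.6733 continue | (k=3,j=2): S=88.7411, K−S=0.0000, hold=1.0427 ⇒ V=1.0427 continue | (k=3,j=3): S=112.7726, K−S=0.0000, hold=0.0294 ⇒ V=0.0294 continue  boundary S*=54.9499
step 2: (k=2,j=0): S=61.9450, K−S=8.4250, hold=10.3014 ⇒ V=10.3014 continue | (k=2,j=1): S=78.7200, K−S=0.0000, hold=3.2655 ⇒ V=3.2655 continue | (k=2,j=2): S=100.0378, K−S=0.0000, hold=0.5187 ⇒ V=0.5187 continue  boundary S*=-
step 1: (k=1,j=0): S=69.8306, K−S=0.5394, hold=6.6184 ⇒ V=6.6184 continue | (k=1,j=1): S=88.7411, K−S=0.0000, hold=1.8386 ⇒ V=1.8386 continue  boundary S*=-
step 0: (k=0,j=0): S=78.7200, K−S=0.0000, hold=4.1219 ⇒ V=4.1219 continue  boundary S*=-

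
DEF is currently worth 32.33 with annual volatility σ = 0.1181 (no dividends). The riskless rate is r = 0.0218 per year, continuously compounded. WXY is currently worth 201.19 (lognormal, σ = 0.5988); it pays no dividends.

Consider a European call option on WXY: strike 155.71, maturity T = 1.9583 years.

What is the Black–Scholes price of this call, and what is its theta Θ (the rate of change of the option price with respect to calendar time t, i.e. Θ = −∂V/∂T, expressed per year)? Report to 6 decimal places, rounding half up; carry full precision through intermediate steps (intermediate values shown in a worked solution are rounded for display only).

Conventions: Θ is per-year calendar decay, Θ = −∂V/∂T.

σ√T = 0.5988·√1.9583 = 0.837956
d₁ = (ln(S/K) + (r+σ²/2)T) / (σ√T) = (ln(201.19/155.71) + (0.0218+0.5988²/2)·1.9583) / 0.837956 = (0.256254 + 0.393776) / 0.837956 = 0.775733
d₂ = d₁ − σ√T = 0.775733 − 0.837956 = -0.062223
e^{−rT} = 0.958207
N(d₁) = 0.781047,  N(d₂) = 0.475193
Call price V = S·N(d₁) − K·e^{−rT}·N(d₂) = 157.138809 − 70.899929 = 86.238880
φ(d₁) = (1/√(2π))·e^{−d₁²/2} = 0.295283
Θ = −S·φ(d₁)·σ/(2√T) − r·K·e^{−rT}·N(d₂) = −12.710352 − 1.545618 = -14.255971

price = 86.238880
Θ = -14.255971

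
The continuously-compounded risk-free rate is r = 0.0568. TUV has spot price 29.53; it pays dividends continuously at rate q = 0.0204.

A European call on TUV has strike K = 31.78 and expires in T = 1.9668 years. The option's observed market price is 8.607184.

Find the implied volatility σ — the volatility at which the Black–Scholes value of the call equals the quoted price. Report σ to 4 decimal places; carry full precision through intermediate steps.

sigma = 0.5573

At σ = 0.5573 the Black–Scholes value reproduces the quote:
σ√T = 0.5573·√1.9668 = 0.781572
d₁ = (ln(S/K) + (r−q+σ²/2)T) / (σ√T) = (ln(29.53/31.78) + (0.0568−0.0204+0.5573²/2)·1.9668) / 0.781572 = (-0.073430 + 0.377019) / 0.781572 = 0.388433
d₂ = d₁ − σ√T = 0.388433 − 0.781572 = -0.393139
e^{−rT} = 0.894300
e^{−qT} = 0.960672
N(d₁) = 0.651152,  N(d₂) = 0.347108
V = S·e^{−qT}·N(d₁) − K·e^{−rT}·N(d₂) = 18.472298 − 9.865115 = 8.607184 (matching the quote); vega is positive throughout, so no other σ reproduces this price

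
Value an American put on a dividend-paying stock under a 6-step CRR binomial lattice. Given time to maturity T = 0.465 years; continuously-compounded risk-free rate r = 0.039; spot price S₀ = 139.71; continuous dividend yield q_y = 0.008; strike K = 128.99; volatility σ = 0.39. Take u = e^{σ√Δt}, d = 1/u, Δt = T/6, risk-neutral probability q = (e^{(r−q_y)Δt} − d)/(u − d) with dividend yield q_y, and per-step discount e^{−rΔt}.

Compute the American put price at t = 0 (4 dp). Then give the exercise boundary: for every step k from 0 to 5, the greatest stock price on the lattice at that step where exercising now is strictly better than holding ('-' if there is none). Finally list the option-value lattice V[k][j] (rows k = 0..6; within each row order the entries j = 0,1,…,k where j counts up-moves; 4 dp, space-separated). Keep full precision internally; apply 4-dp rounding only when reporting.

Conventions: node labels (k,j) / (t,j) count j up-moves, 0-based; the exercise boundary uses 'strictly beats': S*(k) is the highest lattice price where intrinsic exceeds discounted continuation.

Δt=0.07750  u=1.11468  d=0.89711  q=0.48394  discount=0.99698
step 6 (expiry): payoffs max(K−S,0) = 56.1591 38.4960 16.5493 0.0000 0.0000 0.0000 0.0000
step 5: (k=5,j=0): S=81.1835, K−S=47.8065, hold=47.4676 ⇒ V=47.8065 exercise | (k=5,j=1): S=100.8722, K−S=28.1178, hold=27.7910 ⇒ V=28.1178 exercise | (k=5,j=2): S=125.3359, K−S=3.6541, hold=8.5147 ⇒ V=8.5147 continue | (k=5,j=3): S=155.7326, K−S=0.0000, hold=0.0000 ⇒ V=0.0000 continue | (k=5,j=4): S=193.5011, K−S=0.0000, hold=0.0000 ⇒ V=0.0000 continue | (k=5,j=5): S=240.4293, K−S=0.0000, hold=0.0000 ⇒ V=0.0000 continue  boundary S*=100.8722
step 4: (k=4,j=0): S=90.4940, K−S=38.4960, hold=38.1628 ⇒ V=38.4960 exercise | (k=4,j=1): S=112.4407, K−S=16.5493, hold=18.5748 ⇒ V=18.5748 continue | (k=4,j=2): S=139.7100, K−S=0.0000, hold=4.3808 ⇒ V=4.3808 continue | (k=4,j=3): S=173.5927, K−S=0.0000, hold=0.0000 ⇒ V=0.0000 continue | (k=4,j=4): S=215.6926, K−S=0.0000, hold=0.0000 ⇒ V=0.0000 continue  boundary S*=90.4940
step 3: (k=3,j=0): S=100.8722, K−S=28.1178, hold=28.7683 ⇒ V=28.7683 continue | (k=3,j=1): S=125.3359, K−S=3.6541, hold=11.6705 ⇒ V=11.6705 continue | (k=3,j=2): S=155.7326, K−S=0.0000, hold=2.2539 ⇒ V=2.2539 continue | (k=3,j=3): S=193.5011, K−S=0.0000, hold=0.0000 ⇒ V=0.0000 continue  boundary S*=-
step 2: (k=2,j=0): S=112.4407, K−S=16.5493, hold=20.4321 ⇒ V=20.4321 continue | (k=2,j=1): S=139.7100, K−S=0.0000, hold=7.0920 ⇒ V=7.0920 continue | (k=2,j=2): S=173.5927, K−S=0.0000, hold=1.1597 ⇒ V=1.1597 continue  boundary S*=-
step 1: (k=1,j=0): S=125.3359, K−S=3.6541, hold=13.9341 ⇒ V=13.9341 continue | (k=1,j=1): S=155.7326, K−S=0.0000, hold=4.2084 ⇒ V=4.2084 continue  boundary S*=-
step 0: (k=0,j=0): S=139.7100, K−S=0.0000, hold=9.1996 ⇒ V=9.1996 continue  boundary S*=-

price = 9.1996
boundary = - - - - 90.4940 100.8722
tree:
9.1996
13.9341 4.2084
20.4321 7.0920 1.1597
28.7683 11.6705 2.2539 0.0000
38.4960 18.5748 4.3808 0.0000 0.0000
47.8065 28.1178 8.5147 0.0000 0.0000 0.0000
56.1591 38.4960 16.5493 0.0000 0.0000 0.0000 0.0000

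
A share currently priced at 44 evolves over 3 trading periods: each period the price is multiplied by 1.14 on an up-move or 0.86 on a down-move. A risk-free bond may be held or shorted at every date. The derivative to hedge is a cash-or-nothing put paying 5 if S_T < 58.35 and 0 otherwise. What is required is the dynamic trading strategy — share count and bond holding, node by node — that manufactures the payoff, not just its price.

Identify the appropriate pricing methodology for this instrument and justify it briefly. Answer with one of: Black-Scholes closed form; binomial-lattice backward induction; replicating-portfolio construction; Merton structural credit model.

Key observation: the deliverable is the dynamic trading strategy on the 3-step tree (spot 44, moves 1.14 and 0.86), so the valuation must go through the node-by-node replicating-portfolio solve.

framework: replicating-portfolio construction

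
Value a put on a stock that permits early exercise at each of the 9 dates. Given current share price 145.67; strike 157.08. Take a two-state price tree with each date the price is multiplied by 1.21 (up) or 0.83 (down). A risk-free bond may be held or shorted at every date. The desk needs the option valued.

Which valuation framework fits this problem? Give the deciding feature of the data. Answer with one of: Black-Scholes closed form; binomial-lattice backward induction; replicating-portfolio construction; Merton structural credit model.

Key observation: the put (strike 157.08 on spot 145.67) is American-style on a 9-step discrete price model, so the early-exercise decision at every node requires stepwise backward valuation — a closed form cannot price the exercise right.

framework: binomial-lattice backward induction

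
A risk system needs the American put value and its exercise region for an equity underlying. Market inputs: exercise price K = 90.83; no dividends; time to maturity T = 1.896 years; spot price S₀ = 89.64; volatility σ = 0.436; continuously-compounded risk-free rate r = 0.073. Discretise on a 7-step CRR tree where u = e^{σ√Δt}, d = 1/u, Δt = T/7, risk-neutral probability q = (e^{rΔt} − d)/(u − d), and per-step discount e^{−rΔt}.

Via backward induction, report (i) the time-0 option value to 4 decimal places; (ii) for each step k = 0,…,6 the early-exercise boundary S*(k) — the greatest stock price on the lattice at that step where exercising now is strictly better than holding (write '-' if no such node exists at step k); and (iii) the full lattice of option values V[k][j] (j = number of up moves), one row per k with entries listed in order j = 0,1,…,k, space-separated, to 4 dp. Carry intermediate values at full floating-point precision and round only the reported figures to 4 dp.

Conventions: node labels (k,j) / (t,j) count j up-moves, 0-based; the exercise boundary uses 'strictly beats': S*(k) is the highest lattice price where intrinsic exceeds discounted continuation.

params: Δt=0.27086 u=1.25472 d=0.79699 q=0.48714 e^(-rΔt)=0.98042
t_7 payoffs: 72.5205 62.0050 45.4502 19.3877 0.0000 0.0000 0.0000 0.0000
t_6: node(6,0) S=22.9733 payoff=67.8567 vs cont=66.0784 → 67.8567 [stop]  node(6,1) S=36.1673 payoff=54.6627 vs cont=52.8844 → 54.6627 [stop]  node(6,2) S=56.9389 payoff=33.8911 vs cont=32.1128 → 33.8911 [stop]  node(6,3) S=89.6400 payoff=1.1900 vs cont=9.7485 → 9.7485 [wait]  node(6,4) S=141.1220 payoff=0.0000 vs cont=0.0000 → 0.0000 [wait]  node(6,5) S=222.1711 payoff=0.0000 vs cont=0.0000 → 0.0000 [wait]  node(6,6) S=349.7683 payoff=0.0000 vs cont=0.0000 → 0.0000 [wait]  ⇒ S*(6)=56.9389
t_5: node(5,0) S=28.8250 payoff=62.0050 vs cont=60.2267 → 62.0050 [stop]  node(5,1) S=45.3798 payoff=45.4502 vs cont=43.6719 → 45.4502 [stop]  node(5,2) S=71.4423 payoff=19.3877 vs cont=21.6970 → 21.6970 [wait]  node(5,3) S=112.4730 payoff=0.0000 vs cont=4.9017 → 4.9017 [wait]  node(5,4) S=177.0684 payoff=0.0000 vs cont=0.0000 → 0.0000 [wait]  node(5,5) S=278.7623 payoff=0.0000 vs cont=0.0000 → 0.0000 [wait]  ⇒ S*(5)=45.3798
t_4: node(4,0) S=36.1673 payoff=54.6627 vs cont=52.8844 → 54.6627 [stop]  node(4,1) S=56.9389 payoff=33.8911 vs cont=33.2157 → 33.8911 [stop]  node(4,2) S=89.6400 payoff=1.1900 vs cont=13.2507 → 13.2507 [wait]  node(4,3) S=141.1220 payoff=0.0000 vs cont=2.4647 → 2.4647 [wait]  node(4,4) S=222.1711 payoff=0.0000 vs cont=0.0000 → 0.0000 [wait]  ⇒ S*(4)=56.9389
t_3: node(3,0) S=45.3798 payoff=45.4502 vs cont=43.6719 → 45.4502 [stop]  node(3,1) S=71.4423 payoff=19.3877 vs cont=23.3696 → 23.3696 [wait]  node(3,2) S=112.4730 payoff=0.0000 vs cont=7.8398 → 7.8398 [wait]  node(3,3) S=177.0684 payoff=0.0000 vs cont=1.2393 → 1.2393 [wait]  ⇒ S*(3)=45.3798
t_2: node(2,0) S=56.9389 payoff=33.8911 vs cont=34.0146 → 34.0146 [wait]  node(2,1) S=89.6400 payoff=1.1900 vs cont=15.4950 → 15.4950 [wait]  node(2,2) S=141.1220 payoff=0.0000 vs cont=4.5339 → 4.5339 [wait]  ⇒ S*(2)=-
t_1: node(1,0) S=71.4423 payoff=19.3877 vs cont=24.5036 → 24.5036 [wait]  node(1,1) S=112.4730 payoff=0.0000 vs cont=9.9566 → 9.9566 [wait]  ⇒ S*(1)=-
t_0: node(0,0) S=89.6400 payoff=1.1900 vs cont=17.0761 → 17.0761 [wait]  ⇒ S*(0)=-

price = 17.0761
boundary = - - - 45.3798 56.9389 45.3798 56.9389
tree:
17.0761
24.5036 9.9566
34.0146 15.4950 4.5339
45.4502 23.3696 7.8398 1.2393
54.6627 33.8911 13.2507 2.4647 0.0000
62.0050 45.4502 21.6970 4.9017 0.0000 0.0000
67.8567 54.6627 33.8911 9.7485 0.0000 0.0000 0.0000
72.5205 62.0050 45.4502 19.3877 0.0000 0.0000 0.0000 0.0000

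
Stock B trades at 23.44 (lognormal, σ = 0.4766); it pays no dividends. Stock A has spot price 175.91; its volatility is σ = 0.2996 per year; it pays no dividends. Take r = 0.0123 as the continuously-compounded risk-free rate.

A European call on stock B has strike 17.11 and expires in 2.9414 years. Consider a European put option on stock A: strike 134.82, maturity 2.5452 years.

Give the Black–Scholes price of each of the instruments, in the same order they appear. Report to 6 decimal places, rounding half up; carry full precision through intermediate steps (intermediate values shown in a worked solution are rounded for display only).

price(stock B call K=17.11) = 10.341530
price(stock A put K=134.82) = 11.608234

[stock B call K=17.11]
σ√T = 0.4766·√2.9414 = 0.817393
d₁ = (ln(S/K) + (r+σ²/2)T) / (σ√T) = (ln(23.44/17.11) + (0.0123+0.4766²/2)·2.9414) / 0.817393 = (0.314781 + 0.370245) / 0.817393 = 0.838062
d₂ = d₁ − σ√T = 0.838062 − 0.817393 = 0.020668
e^{−rT} = 0.964467
N(d₁) = 0.799002,  N(d₂) = 0.508245
price = S·N(d₁) − K·e^{−rT}·N(d₂) = 18.728606 − 8.387076 = 10.341530
[stock A put K=134.82]
σ√T = 0.2996·√2.5452 = 0.477972
d₁ = (ln(S/K) + (r+σ²/2)T) / (σ√T) = (ln(175.91/134.82) + (0.0123+0.2996²/2)·2.5452) / 0.477972 = (0.266032 + 0.145535) / 0.477972 = 0.861068
d₂ = d₁ − σ√T = 0.861068 − 0.477972 = 0.383096
e^{−rT} = 0.969179
N(−d₁) = 0.194600,  N(−d₂) = 0.350824
price = K·e^{−rT}·N(−d₂) − S·N(−d₁) = 45.840372 − 34.232138 = 11.608234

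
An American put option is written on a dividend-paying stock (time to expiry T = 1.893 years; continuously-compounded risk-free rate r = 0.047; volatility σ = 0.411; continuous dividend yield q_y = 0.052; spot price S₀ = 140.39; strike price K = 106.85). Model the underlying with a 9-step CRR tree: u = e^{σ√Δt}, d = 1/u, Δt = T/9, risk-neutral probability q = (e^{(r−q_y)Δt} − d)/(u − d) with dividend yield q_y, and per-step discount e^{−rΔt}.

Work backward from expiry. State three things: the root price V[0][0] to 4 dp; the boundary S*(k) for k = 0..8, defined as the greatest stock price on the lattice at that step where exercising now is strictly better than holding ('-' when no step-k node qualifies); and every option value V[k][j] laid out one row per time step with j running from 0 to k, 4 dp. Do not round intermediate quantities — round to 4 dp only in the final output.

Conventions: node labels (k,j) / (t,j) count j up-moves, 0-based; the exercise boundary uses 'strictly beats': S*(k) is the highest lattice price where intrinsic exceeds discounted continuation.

Δt=0.21033  u=1.20743  d=0.82821  q=0.45024  discount=0.99016
step 9 (expiry): payoffs max(K−S,0) = 81.1116 69.3264 52.1448 27.0962 0.0000 0.0000 0.0000 0.0000 0.0000 0.0000
step 8: (k=8,j=0): S=31.0773, K−S=75.7727, hold=75.0597 ⇒ V=75.7727 exercise | (k=8,j=1): S=45.3071, K−S=61.5429, hold=60.9846 ⇒ V=61.5429 exercise | (k=8,j=2): S=66.0526, K−S=40.7974, hold=40.4648 ⇒ V=40.7974 exercise | (k=8,j=3): S=96.2971, K−S=10.5529, hold=14.7498 ⇒ V=14.7498 continue | (k=8,j=4): S=140.3900, K−S=0.0000, hold=0.0000 ⇒ V=0.0000 continue | (k=8,j=5): S=204.6724, K−S=0.0000, hold=0.0000 ⇒ V=0.0000 continue | (k=8,j=6): S=298.3888, K−S=0.0000, hold=0.0000 ⇒ V=0.0000 continue | (k=8,j=7): S=435.0165, K−S=0.0000, hold=0.0000 ⇒ V=0.0000 continue | (k=8,j=8): S=634.2039, K−S=0.0000, hold=0.0000 ⇒ V=0.0000 continue  boundary S*=66.0526
step 7: (k=7,j=0): S=37.5236, K−S=69.3264, hold=68.6834 ⇒ V=69.3264 exercise | (k=7,j=1): S=54.7052, K−S=52.1448, hold=51.6888 ⇒ V=52.1448 exercise | (k=7,j=2): S=79.7538, K−S=27.0962, hold=28.7837 ⇒ V=28.7837 continue | (k=7,j=3): S=116.2718, K−S=0.0000, hold=8.0290 ⇒ V=8.0290 continue | (k=7,j=4): S=169.5110, K−S=0.0000, hold=0.0000 ⇒ V=0.0000 continue | (k=7,j=5): S=247.1274, K−S=0.0000, hold=0.0000 ⇒ V=0.0000 continue | (k=7,j=6): S=360.2833, K−S=0.0000, hold=0.0000 ⇒ V=0.0000 continue | (k=7,j=7): S=525.2515, K−S=0.0000, hold=0.0000 ⇒ V=0.0000 continue  boundary S*=54.7052
step 6: (k=6,j=0): S=45.3071, K−S=61.5429, hold=60.9846 ⇒ V=61.5429 exercise | (k=6,j=1): S=66.0526, K−S=40.7974, hold=41.2171 ⇒ V=41.2171 continue | (k=6,j=2): S=96.2971, K−S=10.5529, hold=19.2478 ⇒ V=19.2478 continue | (k=6,j=3): S=140.3900, K−S=0.0000, hold=4.3706 ⇒ V=4.3706 continue | (k=6,j=4): S=204.6724, K−S=0.0000, hold=0.0000 ⇒ V=0.0000 continue | (k=6,j=5): S=298.3888, K−S=0.0000, hold=0.0000 ⇒ V=0.0000 continue | (k=6,j=6): S=435.0165, K−S=0.0000, hold=0.0000 ⇒ V=0.0000 continue  boundary S*=45.3071
step 5: (k=5,j=0): S=54.7052, K−S=52.1448, hold=51.8760 ⇒ V=52.1448 exercise | (k=5,j=1): S=79.7538, K−S=27.0962, hold=31.0174 ⇒ V=31.0174 continue | (k=5,j=2): S=116.2718, K−S=0.0000, hold=12.4260 ⇒ V=12.4260 continue | (k=5,j=3): S=169.5110, K−S=0.0000, hold=2.3791 ⇒ V=2.3791 continue | (k=5,j=4): S=247.1274, K−S=0.0000, hold=0.0000 ⇒ V=0.0000 continue | (k=5,j=5): S=360.2833, K−S=0.0000, hold=0.0000 ⇒ V=0.0000 continue  boundary S*=54.7052
step 4: (k=4,j=0): S=66.0526, K−S=40.7974, hold=42.2130 ⇒ V=42.2130 continue | (k=4,j=1): S=96.2971, K−S=10.5529, hold=22.4240 ⇒ V=22.4240 continue | (k=4,j=2): S=140.3900, K−S=0.0000, hold=7.8247 ⇒ V=7.8247 continue | (k=4,j=3): S=204.6724, K−S=0.0000, hold=1.2951 ⇒ V=1.2951 continue | (k=4,j=4): S=298.3888, K−S=0.0000, hold=0.0000 ⇒ V=0.0000 continue  boundary S*=-
step 3: (k=3,j=0): S=79.7538, K−S=27.0962, hold=32.9755 ⇒ V=32.9755 continue | (k=3,j=1): S=116.2718, K−S=0.0000, hold=15.6948 ⇒ V=15.6948 continue | (k=3,j=2): S=169.5110, K−S=0.0000, hold=4.8367 ⇒ V=4.8367 continue | (k=3,j=3): S=247.1274, K−S=0.0000, hold=0.7050 ⇒ V=0.7050 continue  boundary S*=-
step 2: (k=2,j=0): S=96.2971, K−S=10.5529, hold=24.9471 ⇒ V=24.9471 continue | (k=2,j=1): S=140.3900, K−S=0.0000, hold=10.6997 ⇒ V=10.6997 continue | (k=2,j=2): S=204.6724, K−S=0.0000, hold=2.9471 ⇒ V=2.9471 continue  boundary S*=-
step 1: (k=1,j=0): S=116.2718, K−S=0.0000, hold=18.3500 ⇒ V=18.3500 continue | (k=1,j=1): S=169.5110, K−S=0.0000, hold=7.1383 ⇒ V=7.1383 continue  boundary S*=-
step 0: (k=0,j=0): S=140.3900, K−S=0.0000, hold=13.1711 ⇒ V=13.1711 continue  boundary S*=-

price = 13.1711
boundary = - - - - - 54.7052 45.3071 54.7052 66.0526
tree:
13.1711
18.3500 7.1383
24.9471 10.6997 2.9471
32.9755 15.6948 4.8367 0.7050
42.2130 22.4240 7.8247 1.2951 0.0000
52.1448 31.0174 12.4260 2.3791 0.0000 0.0000
61.5429 41.2171 19.2478 4.3706 0.0000 0.0000 0.0000
69.3264 52.1448 28.7837 8.0290 0.0000 0.0000 0.0000 0.0000
75.7727 61.5429 40.7974 14.7498 0.0000 0.0000 0.0000 0.0000 0.0000
81.1116 69.3264 52.1448 27.0962 0.0000 0.0000 0.0000 0.0000 0.0000 0.0000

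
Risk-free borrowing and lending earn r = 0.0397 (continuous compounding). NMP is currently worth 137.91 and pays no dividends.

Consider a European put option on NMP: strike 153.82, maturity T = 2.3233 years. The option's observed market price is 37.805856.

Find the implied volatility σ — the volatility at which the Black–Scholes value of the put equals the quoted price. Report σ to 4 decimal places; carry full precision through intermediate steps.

sigma = 0.4411

At σ = 0.4411 the Black–Scholes value reproduces the quote:
σ√T = 0.4411·√2.3233 = 0.672341
d₁ = (ln(S/K) + (r+σ²/2)T) / (σ√T) = (ln(137.91/153.82) + (0.0397+0.4411²/2)·2.3233) / 0.672341 = (-0.109182 + 0.318256) / 0.672341 = 0.310965
d₂ = d₁ − σ√T = 0.310965 − 0.672341 = -0.361376
e^{−rT} = 0.911891
N(−d₁) = 0.377914,  N(−d₂) = 0.641091
V = K·e^{−rT}·N(−d₂) − S·N(−d₁) = 89.923925 − 52.118069 = 37.805856 (the observed quote) — the price is monotone increasing in volatility, hence this σ is the only solution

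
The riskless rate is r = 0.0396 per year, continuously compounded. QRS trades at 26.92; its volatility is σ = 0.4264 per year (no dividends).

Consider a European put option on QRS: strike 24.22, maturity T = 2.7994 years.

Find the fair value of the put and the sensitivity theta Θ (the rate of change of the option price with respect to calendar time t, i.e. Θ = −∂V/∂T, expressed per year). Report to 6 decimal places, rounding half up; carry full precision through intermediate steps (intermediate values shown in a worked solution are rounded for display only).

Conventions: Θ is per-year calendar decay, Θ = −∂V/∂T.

price = 4.446555
Θ = -0.653035

σ√T = 0.4264·√2.7994 = 0.713427
d₁ = (ln(S/K) + (r+σ²/2)T) / (σ√T) = (ln(26.92/24.22) + (0.0396+0.4264²/2)·2.7994) / 0.713427 = (0.105691 + 0.365345) / 0.713427 = 0.660244
d₂ = d₁ − σ√T = 0.660244 − 0.713427 = -0.053183
e^{−rT} = 0.895067
N(−d₁) = 0.254549,  N(−d₂) = 0.521207
Put price V = K·e^{−rT}·N(−d₂) − S·N(−d₁) = 11.299002 − 6.852447 = 4.446555
φ(d₁) = (1/√(2π))·e^{−d₁²/2} = 0.320812
Θ = −S·φ(d₁)·σ/(2√T) + r·K·e^{−rT}·N(−d₂) = −1.100476 + 0.447440 = -0.653035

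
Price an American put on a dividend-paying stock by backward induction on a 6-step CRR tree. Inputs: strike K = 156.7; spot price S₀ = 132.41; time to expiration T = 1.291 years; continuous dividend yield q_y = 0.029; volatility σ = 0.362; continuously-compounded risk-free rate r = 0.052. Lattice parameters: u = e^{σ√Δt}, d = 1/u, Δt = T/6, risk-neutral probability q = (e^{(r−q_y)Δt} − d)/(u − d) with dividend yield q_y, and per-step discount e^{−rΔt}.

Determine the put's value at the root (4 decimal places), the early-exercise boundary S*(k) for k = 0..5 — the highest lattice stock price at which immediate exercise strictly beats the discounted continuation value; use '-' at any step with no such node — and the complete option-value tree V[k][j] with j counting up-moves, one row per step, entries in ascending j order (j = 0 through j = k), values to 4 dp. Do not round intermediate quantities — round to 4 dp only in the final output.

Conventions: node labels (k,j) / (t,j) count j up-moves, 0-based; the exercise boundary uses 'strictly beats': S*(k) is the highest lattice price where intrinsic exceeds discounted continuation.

Δt=0.21517  u=1.18284  d=0.84542  q=0.47282  discount=0.98887
step 6 (expiry): payoffs max(K−S,0) = 108.3533 89.0577 62.0611 24.2900 0.0000 0.0000 0.0000
step 5: (k=5,j=0): S=57.1864, K−S=99.5136, hold=98.1259 ⇒ V=99.5136 exercise | (k=5,j=1): S=80.0099, K−S=76.6901, hold=75.4443 ⇒ V=76.6901 exercise | (k=5,j=2): S=111.9425, K−S=44.7575, hold=43.7103 ⇒ V=44.7575 exercise | (k=5,j=3): S=156.6197, K−S=0.0803, hold=12.6627 ⇒ V=12.6627 continue | (k=5,j=4): S=219.1279, K−S=0.0000, hold=0.0000 ⇒ V=0.0000 continue | (k=5,j=5): S=306.5837, K−S=0.0000, hold=0.0000 ⇒ V=0.0000 continue  boundary S*=111.9425
step 4: (k=4,j=0): S=67.6423, K−S=89.0577, hold=87.7350 ⇒ V=89.0577 exercise | (k=4,j=1): S=94.6389, K−S=62.0611, hold=60.9063 ⇒ V=62.0611 exercise | (k=4,j=2): S=132.4100, K−S=24.2900, hold=29.2532 ⇒ V=29.2532 continue | (k=4,j=3): S=185.2559, K−S=0.0000, hold=6.6012 ⇒ V=6.6012 continue | (k=4,j=4): S=259.1931, K−S=0.0000, hold=0.0000 ⇒ V=0.0000 continue  boundary S*=94.6389
step 3: (k=3,j=0): S=80.0099, K−S=76.6901, hold=75.4443 ⇒ V=76.6901 exercise | (k=3,j=1): S=111.9425, K−S=44.7575, hold=46.0309 ⇒ V=46.0309 continue | (k=3,j=2): S=156.6197, K−S=0.0803, hold=18.3365 ⇒ V=18.3365 continue | (k=3,j=3): S=219.1279, K−S=0.0000, hold=3.4413 ⇒ V=3.4413 continue  boundary S*=80.0099
step 2: (k=2,j=0): S=94.6389, K−S=62.0611, hold=61.5018 ⇒ V=62.0611 exercise | (k=2,j=1): S=132.4100, K−S=24.2900, hold=32.5699 ⇒ V=32.5699 continue | (k=2,j=2): S=185.2559, K−S=0.0000, hold=11.1681 ⇒ V=11.1681 continue  boundary S*=94.6389
step 1: (k=1,j=0): S=111.9425, K−S=44.7575, hold=47.5817 ⇒ V=47.5817 continue | (k=1,j=1): S=156.6197, K−S=0.0803, hold=22.2009 ⇒ V=22.2009 continue  boundary S*=-
step 0: (k=0,j=0): S=132.4100, K−S=24.2900, hold=35.1852 ⇒ V=35.1852 continue  boundary S*=-

price = 35.1852
boundary = - - 94.6389 80.0099 94.6389 111.9425
tree:
35.1852
47.5817 22.2009
62.0611 32.5699 11.1681
76.6901 46.0309 18.3365 3.4413
89.0577 62.0611 29.2532 6.6012 0.0000
99.5136 76.6901 44.7575 12.6627 0.0000 0.0000
108.3533 89.0577 62.0611 24.2900 0.0000 0.0000 0.0000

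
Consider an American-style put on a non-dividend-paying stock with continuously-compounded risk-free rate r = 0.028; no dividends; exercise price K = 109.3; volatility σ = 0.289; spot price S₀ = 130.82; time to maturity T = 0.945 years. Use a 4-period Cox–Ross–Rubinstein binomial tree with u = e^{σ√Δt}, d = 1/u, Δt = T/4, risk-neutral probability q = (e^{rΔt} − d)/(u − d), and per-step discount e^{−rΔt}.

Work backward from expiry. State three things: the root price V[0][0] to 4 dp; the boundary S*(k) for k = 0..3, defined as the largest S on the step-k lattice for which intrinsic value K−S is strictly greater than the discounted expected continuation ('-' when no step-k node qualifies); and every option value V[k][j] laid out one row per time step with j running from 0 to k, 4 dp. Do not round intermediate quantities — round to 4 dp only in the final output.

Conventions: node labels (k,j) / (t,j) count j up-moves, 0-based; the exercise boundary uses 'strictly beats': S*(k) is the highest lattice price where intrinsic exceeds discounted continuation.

Δt=0.23625  u=1.15081  d=0.86895  q=0.48849  discount=0.99341
step 4 (expiry): payoffs max(K−S,0) = 34.7148 10.5213 0.0000 0.0000 0.0000
step 3: (k=3,j=0): S=85.8337, K−S=23.4663, hold=22.7456 ⇒ V=23.4663 exercise | (k=3,j=1): S=113.6760, K−S=0.0000, hold=5.3463 ⇒ V=5.3463 continue | (k=3,j=2): S=150.5496, K−S=0.0000, hold=0.0000 ⇒ V=0.0000 continue | (k=3,j=3): S=199.3840, K−S=0.0000, hold=0.0000 ⇒ V=0.0000 continue  boundary S*=85.8337
step 2: (k=2,j=0): S=98.7787, K−S=10.5213, hold=14.5185 ⇒ V=14.5185 continue | (k=2,j=1): S=130.8200, K−S=0.0000, hold=2.7167 ⇒ V=2.7167 continue | (k=2,j=2): S=173.2546, K−S=0.0000, hold=0.0000 ⇒ V=0.0000 continue  boundary S*=-
step 1: (k=1,j=0): S=113.6760, K−S=0.0000, hold=8.6958 ⇒ V=8.6958 continue | (k=1,j=1): S=150.5496, K−S=0.0000, hold=1.3805 ⇒ V=1.3805 continue  boundary S*=-
step 0: (k=0,j=0): S=130.8200, K−S=0.0000, hold=5.0886 ⇒ V=5.0886 continue  boundary S*=-

price = 5.0886
boundary = - - - 85.8337
tree:
5.0886
8.6958 1.3805
14.5185 2.7167 0.0000
23.4663 5.3463 0.0000 0.0000
34.7148 10.5213 0.0000 0.0000 0.0000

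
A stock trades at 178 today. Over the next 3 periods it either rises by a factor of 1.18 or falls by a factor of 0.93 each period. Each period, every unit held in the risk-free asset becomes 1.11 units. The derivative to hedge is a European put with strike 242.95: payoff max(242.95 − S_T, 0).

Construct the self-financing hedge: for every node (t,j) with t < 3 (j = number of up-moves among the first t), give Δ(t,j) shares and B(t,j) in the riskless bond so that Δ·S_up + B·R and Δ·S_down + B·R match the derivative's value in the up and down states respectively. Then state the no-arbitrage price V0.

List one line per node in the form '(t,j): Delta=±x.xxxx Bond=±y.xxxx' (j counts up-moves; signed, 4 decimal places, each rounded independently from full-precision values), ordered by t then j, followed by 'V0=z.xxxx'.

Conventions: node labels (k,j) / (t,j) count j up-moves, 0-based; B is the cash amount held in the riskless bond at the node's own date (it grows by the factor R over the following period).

(0,0): Delta=-0.5319 Bond=107.8311
(1,0): Delta=-1.0000 Bond=197.1837
(1,1): Delta=-0.3884 Bond=89.5570
(2,0): Delta=-1.0000 Bond=218.8739
(2,1): Delta=-1.0000 Bond=218.8739
(2,2): Delta=-0.2010 Bond=52.9495
V0=13.1549

The replicating-portfolio and risk-neutral prices coincide; use p* = (1.11−0.93)/(1.18−0.93) = 0.7200 for the latter.
At maturity the claim pays: V(3,0)=99.7745, V(3,1)=61.2864, V(3,2)=12.4521, V(3,3)=0.0000
(2,0): S=153.9522. Δ = (V_up−V_dn)/(S_up−S_dn) = (61.2864−99.7745)/(181.6636−143.1755) = -1.0000. V = [p*·61.2864 + (1−p*)·99.7745]/1.11 = 64.9217. B = V − Δ·S = 218.8739.
(2,1): S=195.3372. Δ = (V_up−V_dn)/(S_up−S_dn) = (12.4521−61.2864)/(230.4979−181.6636) = -1.0000. V = [p*·12.4521 + (1−p*)·61.2864]/1.11 = 23.5367. B = V − Δ·S = 218.8739.
(2,2): S=247.8472. Δ = (V_up−V_dn)/(S_up−S_dn) = (0.0000−12.4521)/(292.4597−230.4979) = -0.2010. V = [p*·0.0000 + (1−p*)·12.4521]/1.11 = 3.1411. B = V − Δ·S = 52.9495.
(1,0): S=165.5400. Δ = (V_up−V_dn)/(S_up−S_dn) = (23.5367−64.9217)/(195.3372−153.9522) = -1.0000. V = [p*·23.5367 + (1−p*)·64.9217]/1.11 = 31.6437. B = V − Δ·S = 197.1837.
(1,1): S=210.0400. Δ = (V_up−V_dn)/(S_up−S_dn) = (3.1411−23.5367)/(247.8472−195.3372) = -0.3884. V = [p*·3.1411 + (1−p*)·23.5367]/1.11 = 7.9746. B = V − Δ·S = 89.5570.
(0,0): S=178.0000. Δ = (V_up−V_dn)/(S_up−S_dn) = (7.9746−31.6437)/(210.0400−165.5400) = -0.5319. V = [p*·7.9746 + (1−p*)·31.6437]/1.11 = 13.1549. B = V − Δ·S = 107.8311.
Sanity check at the root: Δ(0,0)·S0 + B(0,0) reproduces V0 = 13.1549.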